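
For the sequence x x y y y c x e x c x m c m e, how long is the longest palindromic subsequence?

7

One longest palindromic subsequence is xcxexcx (positions 2,6,7,8,9,10,11); it reads the same forward and backward, and the interval DP gives dp[1][15] = 7.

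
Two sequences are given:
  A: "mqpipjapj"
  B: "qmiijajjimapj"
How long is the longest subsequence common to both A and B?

6

Backtracking the LCS table gives one alignment: m (A1,B2) → i (A4,B4) → j (A6,B8) → a (A7,B11) → p (A8,B12) → j (A9,B13).
So the longest common subsequence has length 6.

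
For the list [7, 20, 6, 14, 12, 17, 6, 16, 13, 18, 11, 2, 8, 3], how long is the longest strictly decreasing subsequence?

7

Scanning left to right, the best length ending at each element is: 7→1, 20→1, 6→2, 14→2, 12→3, 17→2, 6→4, 16→3, 13→4, 18→2, 11→5, 2→6, 8→6, 3→7.
So the longest decreasing subsequence has length 7, e.g. 20, 17, 16, 13, 11, 8, 3.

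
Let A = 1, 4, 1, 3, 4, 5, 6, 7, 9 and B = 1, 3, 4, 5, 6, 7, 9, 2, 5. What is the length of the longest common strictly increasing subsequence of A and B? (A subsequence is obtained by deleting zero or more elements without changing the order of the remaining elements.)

A longest common strictly increasing subsequence is 1, 3, 4, 5, 6, 7, 9 (length 7); it appears in order in both A and B, and no longer such subsequence exists.

7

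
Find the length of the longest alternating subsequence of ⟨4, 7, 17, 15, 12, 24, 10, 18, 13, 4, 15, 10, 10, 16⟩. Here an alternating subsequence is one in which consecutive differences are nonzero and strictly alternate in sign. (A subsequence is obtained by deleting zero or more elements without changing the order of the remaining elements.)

Track the best alternating length ending on an up-step vs a down-step at each position: up/down = 1/1, 2/1, 2/1, 2/3, 2/3, 4/1, 2/5, 6/5, 6/7, 1/7, 8/7, 8/9, 8/9, 10/7.
The maximum over both is 10; one such subsequence is 4, 17, 15, 24, 10, 18, 13, 15, 10, 16.

10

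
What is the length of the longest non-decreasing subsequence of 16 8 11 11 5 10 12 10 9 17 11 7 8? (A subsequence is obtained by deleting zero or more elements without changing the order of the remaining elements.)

5

One longest non-decreasing subsequence is 8, 11, 11, 12, 17 (positions 2,3,4,7,10), of length 5; no longer one exists.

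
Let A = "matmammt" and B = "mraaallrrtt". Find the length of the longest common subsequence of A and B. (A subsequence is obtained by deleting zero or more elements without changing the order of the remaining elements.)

4

A longest common subsequence is matt (length 4); the LCS DP confirms no longer common subsequence exists.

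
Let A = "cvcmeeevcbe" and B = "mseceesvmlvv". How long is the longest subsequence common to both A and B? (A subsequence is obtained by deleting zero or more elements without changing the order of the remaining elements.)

5

A longest common subsequence is meeev (length 5); the LCS DP confirms no longer common subsequence exists.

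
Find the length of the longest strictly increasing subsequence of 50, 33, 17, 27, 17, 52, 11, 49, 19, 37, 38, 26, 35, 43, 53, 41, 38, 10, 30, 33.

6

One longest increasing subsequence is 17, 27, 37, 38, 43, 53 (positions 3,4,10,11,14,15), of length 6; no longer one exists.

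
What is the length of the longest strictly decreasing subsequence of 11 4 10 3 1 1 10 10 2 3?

4

Let dp[i] be the longest decreasing subsequence ending at position i. Then dp = [1, 2, 2, 3, 4, 4, 2, 2, 4, 3].
The maximum is 4; one witness is 11, 4, 3, 1 at positions 1,2,4,5.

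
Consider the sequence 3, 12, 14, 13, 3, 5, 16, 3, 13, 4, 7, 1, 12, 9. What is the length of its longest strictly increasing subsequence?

4

One longest increasing subsequence is 3, 12, 14, 16 (positions 1,2,3,7), of length 4; no longer one exists.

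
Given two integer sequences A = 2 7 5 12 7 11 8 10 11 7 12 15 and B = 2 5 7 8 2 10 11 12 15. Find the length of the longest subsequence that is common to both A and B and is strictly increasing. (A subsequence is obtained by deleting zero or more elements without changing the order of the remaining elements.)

8

For each value that appears in both, track the longest common increasing run ending there.
The best achievable length is 8; one witness is 2, 5, 7, 8, 10, 11, 12, 15 (A-positions 1,3,5,7,8,9,11,12, B-positions 1,2,3,4,6,7,8,9).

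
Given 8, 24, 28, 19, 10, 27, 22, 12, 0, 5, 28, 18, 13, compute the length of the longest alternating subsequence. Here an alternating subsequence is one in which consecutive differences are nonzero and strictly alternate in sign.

7

A longest alternating subsequence is 8, 24, 19, 27, 22, 28, 18 (positions 1,2,4,6,7,11,12); its 6 consecutive differences strictly alternate in sign, and length 7 is optimal.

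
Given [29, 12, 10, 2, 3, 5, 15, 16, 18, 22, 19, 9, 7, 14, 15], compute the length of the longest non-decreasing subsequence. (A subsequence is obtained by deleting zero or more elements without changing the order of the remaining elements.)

7

Let dp[i] be the longest non-decreasing subsequence ending at position i. Then dp = [1, 1, 1, 1, 2, 3, 4, 5, 6, 7, 7, 4, 4, 5, 6].
The maximum is 7; one witness is 2, 3, 5, 15, 16, 18, 22 at positions 4,5,6,7,8,9,10.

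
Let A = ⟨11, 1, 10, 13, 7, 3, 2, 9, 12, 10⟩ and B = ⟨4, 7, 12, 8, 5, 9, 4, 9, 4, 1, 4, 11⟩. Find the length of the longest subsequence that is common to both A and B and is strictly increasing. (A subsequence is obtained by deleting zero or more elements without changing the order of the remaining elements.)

2

For each value that appears in both, track the longest common increasing run ending there.
The best achievable length is 2; one witness is 7, 12 (A-positions 5,9, B-positions 2,3).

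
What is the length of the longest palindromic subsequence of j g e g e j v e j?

5

Using dp[i][j] = 2 + dp[i+1][j−1] if the ends match, else max(dp[i+1][j], dp[i][j−1]):
dp[1][9] = 5. A witness is jevej at positions 1,3,7,8,9.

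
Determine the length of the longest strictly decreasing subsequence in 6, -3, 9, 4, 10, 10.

2

Let dp[i] be the longest decreasing subsequence ending at position i. Then dp = [1, 2, 1, 2, 1, 1].
The maximum is 2; one witness is 6, -3 at positions 1,2.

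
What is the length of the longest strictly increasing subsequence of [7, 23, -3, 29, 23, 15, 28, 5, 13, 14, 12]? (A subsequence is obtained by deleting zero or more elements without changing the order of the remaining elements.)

Let dp[i] be the longest increasing subsequence ending at position i. Then dp = [1, 2, 1, 3, 2, 2, 3, 2, 3, 4, 3].
The maximum is 4; one witness is -3, 5, 13, 14 at positions 3,8,9,10.

4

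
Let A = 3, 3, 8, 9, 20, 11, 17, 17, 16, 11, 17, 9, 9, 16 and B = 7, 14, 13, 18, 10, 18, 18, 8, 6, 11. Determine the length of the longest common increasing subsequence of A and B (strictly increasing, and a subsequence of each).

A longest common strictly increasing subsequence is 8, 11 (length 2); it appears in order in both A and B, and no longer such subsequence exists.

2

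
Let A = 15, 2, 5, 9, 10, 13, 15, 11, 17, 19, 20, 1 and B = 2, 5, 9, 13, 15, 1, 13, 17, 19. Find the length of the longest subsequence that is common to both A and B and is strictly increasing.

A longest common strictly increasing subsequence is 2, 5, 9, 13, 15, 17, 19 (length 7); it appears in order in both A and B, and no longer such subsequence exists.

7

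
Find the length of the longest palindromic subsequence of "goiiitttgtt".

Using dp[i][j] = 2 + dp[i+1][j−1] if the ends match, else max(dp[i+1][j], dp[i][j−1]):
dp[1][11] = 5. A witness is ttgtt at positions 6,7,9,10,11.

5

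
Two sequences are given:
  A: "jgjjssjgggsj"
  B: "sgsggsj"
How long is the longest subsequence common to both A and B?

Backtracking the LCS table gives one alignment: g (A2,B2) → s (A6,B3) → g (A9,B4) → g (A10,B5) → s (A11,B6) → j (A12,B7).
So the longest common subsequence has length 6.

6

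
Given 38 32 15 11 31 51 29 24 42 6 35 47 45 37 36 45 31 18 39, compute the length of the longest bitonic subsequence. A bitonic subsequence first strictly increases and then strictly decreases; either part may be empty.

9

Let inc[i] be the LIS ending at i and dec[i] the longest strictly decreasing subsequence starting at i. inc = [1, 1, 1, 1, 2, 3, 2, 2, 3, 1, 3, 4, 4, 4, 4, 5, 3, 2, 5], dec = [6, 5, 3, 2, 4, 7, 3, 2, 5, 1, 3, 6, 5, 4, 3, 3, 2, 1, 1].
max_i inc[i]+dec[i]−1 = 9, with one witness 15, 31, 51, 47, 45, 37, 36, 31, 18.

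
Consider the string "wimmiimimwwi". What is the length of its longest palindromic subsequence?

8

One longest palindromic subsequence is immiimmi (positions 2,3,4,5,6,7,9,12); it reads the same forward and backward, and the interval DP gives dp[1][12] = 8.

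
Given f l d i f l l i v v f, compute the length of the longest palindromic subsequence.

6

One longest palindromic subsequence is fillif (positions 1,4,6,7,8,11); it reads the same forward and backward, and the interval DP gives dp[1][11] = 6.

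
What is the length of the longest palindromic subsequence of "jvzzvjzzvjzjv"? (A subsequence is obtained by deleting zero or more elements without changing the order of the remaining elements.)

9

One longest palindromic subsequence is jvzzjzzvj (positions 1,2,3,4,6,7,8,9,12); it reads the same forward and backward, and the interval DP gives dp[1][13] = 9.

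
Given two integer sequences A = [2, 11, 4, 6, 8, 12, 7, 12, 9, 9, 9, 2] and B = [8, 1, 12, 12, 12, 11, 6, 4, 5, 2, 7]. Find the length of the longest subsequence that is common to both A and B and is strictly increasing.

2

For each value that appears in both, track the longest common increasing run ending there.
The best achievable length is 2; one witness is 8, 12 (A-positions 5,6, B-positions 1,3).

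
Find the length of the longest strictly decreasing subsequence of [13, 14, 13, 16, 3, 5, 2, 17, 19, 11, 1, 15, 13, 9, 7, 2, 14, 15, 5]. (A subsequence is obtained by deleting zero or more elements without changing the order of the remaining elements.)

6

Scanning left to right, the best length ending at each element is: 13→1, 14→1, 13→2, 16→1, 3→3, 5→3, 2→4, 17→1, 19→1, 11→3, 1→5, 15→2, 13→3, 9→4, 7→5, 2→6, 14→3, 15→2, 5→6.
So the longest decreasing subsequence has length 6, e.g. 14, 13, 11, 9, 7, 2.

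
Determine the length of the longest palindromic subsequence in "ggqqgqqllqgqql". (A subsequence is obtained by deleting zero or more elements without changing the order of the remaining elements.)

10

Using dp[i][j] = 2 + dp[i+1][j−1] if the ends match, else max(dp[i+1][j], dp[i][j−1]):
dp[1][14] = 10. A witness is qqgqllqgqq at positions 3,4,5,6,8,9,10,11,12,13.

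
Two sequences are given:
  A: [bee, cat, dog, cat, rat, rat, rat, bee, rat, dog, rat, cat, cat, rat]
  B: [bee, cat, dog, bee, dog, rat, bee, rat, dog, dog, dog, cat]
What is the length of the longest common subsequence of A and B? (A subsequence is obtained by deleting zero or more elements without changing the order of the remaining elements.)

8

Backtracking the LCS table gives one alignment: bee (A1,B1) → cat (A2,B2) → dog (A3,B5) → rat (A7,B6) → bee (A8,B7) → rat (A9,B8) → dog (A10,B11) → cat (A13,B12).
So the longest common subsequence has length 8.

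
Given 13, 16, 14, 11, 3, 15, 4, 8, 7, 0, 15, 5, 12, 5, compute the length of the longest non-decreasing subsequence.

4

One longest non-decreasing subsequence is 13, 14, 15, 15 (positions 1,3,6,11), of length 4; no longer one exists.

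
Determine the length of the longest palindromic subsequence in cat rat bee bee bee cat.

5

Using dp[i][j] = 2 + dp[i+1][j−1] if the ends match, else max(dp[i+1][j], dp[i][j−1]):
dp[1][6] = 5. A witness is cat bee bee bee cat at positions 1,3,4,5,6.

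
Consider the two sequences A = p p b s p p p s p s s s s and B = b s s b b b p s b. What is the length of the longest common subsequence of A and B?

5

A longest common subsequence is bssps (length 5); the LCS DP confirms no longer common subsequence exists.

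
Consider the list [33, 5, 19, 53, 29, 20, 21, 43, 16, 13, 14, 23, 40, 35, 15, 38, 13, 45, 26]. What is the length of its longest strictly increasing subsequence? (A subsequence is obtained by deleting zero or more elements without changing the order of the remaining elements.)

One longest increasing subsequence is 5, 19, 20, 21, 23, 35, 38, 45 (positions 2,3,6,7,12,14,16,18), of length 8; no longer one exists.

8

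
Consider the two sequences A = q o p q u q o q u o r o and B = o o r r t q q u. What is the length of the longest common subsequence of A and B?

4

Backtracking the LCS table gives one alignment: o (A2,B2) → q (A6,B6) → q (A8,B7) → u (A9,B8).
So the longest common subsequence has length 4.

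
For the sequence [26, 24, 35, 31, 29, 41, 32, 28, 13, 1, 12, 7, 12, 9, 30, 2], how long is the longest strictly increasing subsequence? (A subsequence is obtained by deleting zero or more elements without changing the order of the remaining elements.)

4

Let dp[i] be the longest increasing subsequence ending at position i. Then dp = [1, 1, 2, 2, 2, 3, 3, 2, 1, 1, 2, 2, 3, 3, 4, 2].
The maximum is 4; one witness is 1, 7, 12, 30 at positions 10,12,13,15.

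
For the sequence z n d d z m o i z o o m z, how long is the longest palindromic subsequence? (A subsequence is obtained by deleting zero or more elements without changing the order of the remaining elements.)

Using dp[i][j] = 2 + dp[i+1][j−1] if the ends match, else max(dp[i+1][j], dp[i][j−1]):
dp[1][13] = 7. A witness is zmooomz at positions 1,6,7,10,11,12,13.

7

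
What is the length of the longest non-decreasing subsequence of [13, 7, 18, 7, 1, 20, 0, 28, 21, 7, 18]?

Let dp[i] be the longest non-decreasing subsequence ending at position i. Then dp = [1, 1, 2, 2, 1, 3, 1, 4, 4, 3, 4].
The maximum is 4; one witness is 13, 18, 20, 28 at positions 1,3,6,8.

4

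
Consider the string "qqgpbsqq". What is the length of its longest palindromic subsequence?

5

Using dp[i][j] = 2 + dp[i+1][j−1] if the ends match, else max(dp[i+1][j], dp[i][j−1]):
dp[1][8] = 5. A witness is qqsqq at positions 1,2,6,7,8.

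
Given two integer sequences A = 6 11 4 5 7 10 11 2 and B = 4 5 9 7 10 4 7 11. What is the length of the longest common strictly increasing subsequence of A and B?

For each value that appears in both, track the longest common increasing run ending there.
The best achievable length is 5; one witness is 4, 5, 7, 10, 11 (A-positions 3,4,5,6,7, B-positions 1,2,4,5,8).

5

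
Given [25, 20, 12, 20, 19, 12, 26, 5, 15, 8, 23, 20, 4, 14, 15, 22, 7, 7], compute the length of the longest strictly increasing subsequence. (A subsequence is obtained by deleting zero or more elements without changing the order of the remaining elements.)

5

Let dp[i] be the longest increasing subsequence ending at position i. Then dp = [1, 1, 1, 2, 2, 1, 3, 1, 2, 2, 3, 3, 1, 3, 4, 5, 2, 2].
The maximum is 5; one witness is 5, 8, 14, 15, 22 at positions 8,10,14,15,16.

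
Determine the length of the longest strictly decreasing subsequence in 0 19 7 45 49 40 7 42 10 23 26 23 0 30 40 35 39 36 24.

Let dp[i] be the longest decreasing subsequence ending at position i. Then dp = [1, 1, 2, 1, 1, 2, 3, 2, 3, 3, 3, 4, 5, 3, 3, 4, 4, 5, 6].
The maximum is 6; one witness is 45, 42, 40, 39, 36, 24 at positions 4,8,15,17,18,19.

6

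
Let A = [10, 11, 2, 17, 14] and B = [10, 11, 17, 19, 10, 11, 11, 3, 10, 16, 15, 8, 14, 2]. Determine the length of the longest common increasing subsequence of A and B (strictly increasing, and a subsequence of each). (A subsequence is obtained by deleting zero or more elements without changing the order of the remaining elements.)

A longest common strictly increasing subsequence is 10, 11, 17 (length 3); it appears in order in both A and B, and no longer such subsequence exists.

3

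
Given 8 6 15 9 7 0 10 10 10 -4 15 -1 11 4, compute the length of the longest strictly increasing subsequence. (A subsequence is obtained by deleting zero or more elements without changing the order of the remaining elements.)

Scanning left to right, the best length ending at each element is: 8→1, 6→1, 15→2, 9→2, 7→2, 0→1, 10→3, 10→3, 10→3, -4→1, 15→4, -1→2, 11→4, 4→3.
So the longest increasing subsequence has length 4, e.g. 8, 9, 10, 15.

4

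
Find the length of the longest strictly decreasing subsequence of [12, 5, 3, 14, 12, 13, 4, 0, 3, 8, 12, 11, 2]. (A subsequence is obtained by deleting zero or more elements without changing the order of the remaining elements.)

5

Scanning left to right, the best length ending at each element is: 12→1, 5→2, 3→3, 14→1, 12→2, 13→2, 4→3, 0→4, 3→4, 8→3, 12→3, 11→4, 2→5.
So the longest decreasing subsequence has length 5, e.g. 12, 5, 4, 3, 2.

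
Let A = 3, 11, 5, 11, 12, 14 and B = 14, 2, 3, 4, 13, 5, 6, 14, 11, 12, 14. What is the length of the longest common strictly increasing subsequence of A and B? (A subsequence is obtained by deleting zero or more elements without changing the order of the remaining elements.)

5

For each value that appears in both, track the longest common increasing run ending there.
The best achievable length is 5; one witness is 3, 5, 11, 12, 14 (A-positions 1,3,4,5,6, B-positions 3,6,9,10,11).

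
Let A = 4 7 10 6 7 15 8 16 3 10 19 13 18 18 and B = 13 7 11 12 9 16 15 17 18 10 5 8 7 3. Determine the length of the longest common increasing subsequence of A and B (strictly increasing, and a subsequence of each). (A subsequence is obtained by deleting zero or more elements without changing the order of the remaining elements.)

3

A longest common strictly increasing subsequence is 7, 16, 18 (length 3); it appears in order in both A and B, and no longer such subsequence exists.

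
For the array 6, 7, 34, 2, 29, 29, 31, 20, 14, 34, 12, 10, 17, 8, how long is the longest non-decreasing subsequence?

6

Scanning left to right, the best length ending at each element is: 6→1, 7→2, 34→3, 2→1, 29→3, 29→4, 31→5, 20→3, 14→3, 34→6, 12→3, 10→3, 17→4, 8→3.
So the longest non-decreasing subsequence has length 6, e.g. 6, 7, 29, 29, 31, 34.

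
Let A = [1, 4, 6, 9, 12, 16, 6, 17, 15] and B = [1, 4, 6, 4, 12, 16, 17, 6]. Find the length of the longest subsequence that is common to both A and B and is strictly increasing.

For each value that appears in both, track the longest common increasing run ending there.
The best achievable length is 6; one witness is 1, 4, 6, 12, 16, 17 (A-positions 1,2,3,5,6,8, B-positions 1,2,3,5,6,7).

6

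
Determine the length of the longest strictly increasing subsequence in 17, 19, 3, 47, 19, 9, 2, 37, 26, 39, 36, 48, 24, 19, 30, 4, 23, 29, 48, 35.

6

Scanning left to right, the best length ending at each element is: 17→1, 19→2, 3→1, 47→3, 19→2, 9→2, 2→1, 37→3, 26→3, 39→4, 36→4, 48→5, 24→3, 19→3, 30→4, 4→2, 23→4, 29→5, 48→6, 35→6.
So the longest increasing subsequence has length 6, e.g. 3, 9, 19, 23, 29, 48.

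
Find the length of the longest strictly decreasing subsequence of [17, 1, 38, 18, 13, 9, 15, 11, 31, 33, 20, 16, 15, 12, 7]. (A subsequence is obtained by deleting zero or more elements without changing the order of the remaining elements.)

Scanning left to right, the best length ending at each element is: 17→1, 1→2, 38→1, 18→2, 13→3, 9→4, 15→3, 11→4, 31→2, 33→2, 20→3, 16→4, 15→5, 12→6, 7→7.
So the longest decreasing subsequence has length 7, e.g. 38, 31, 20, 16, 15, 12, 7.

7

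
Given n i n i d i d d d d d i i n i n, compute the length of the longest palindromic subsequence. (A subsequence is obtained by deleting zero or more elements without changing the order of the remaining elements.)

15

Using dp[i][j] = 2 + dp[i+1][j−1] if the ends match, else max(dp[i+1][j], dp[i][j−1]):
dp[1][16] = 15. A witness is niniidddddiinin at positions 1,2,3,4,6,7,8,9,10,11,12,13,14,15,16.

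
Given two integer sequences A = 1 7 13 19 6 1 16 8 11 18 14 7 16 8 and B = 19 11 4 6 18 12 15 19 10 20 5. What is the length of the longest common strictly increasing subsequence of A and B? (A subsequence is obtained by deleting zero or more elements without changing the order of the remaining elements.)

For each value that appears in both, track the longest common increasing run ending there.
The best achievable length is 2; one witness is 11, 18 (A-positions 9,10, B-positions 2,5).

2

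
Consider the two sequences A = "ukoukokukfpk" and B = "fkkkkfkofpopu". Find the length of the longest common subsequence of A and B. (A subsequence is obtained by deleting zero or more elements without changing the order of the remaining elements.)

Backtracking the LCS table gives one alignment: k (A2,B3) → k (A5,B4) → k (A7,B5) → k (A9,B7) → f (A10,B9) → p (A11,B12).
So the longest common subsequence has length 6.

6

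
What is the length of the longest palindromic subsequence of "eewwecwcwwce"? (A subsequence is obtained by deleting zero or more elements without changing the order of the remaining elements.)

9

One longest palindromic subsequence is ewwcwcwwe (positions 1,3,4,6,7,8,9,10,12); it reads the same forward and backward, and the interval DP gives dp[1][12] = 9.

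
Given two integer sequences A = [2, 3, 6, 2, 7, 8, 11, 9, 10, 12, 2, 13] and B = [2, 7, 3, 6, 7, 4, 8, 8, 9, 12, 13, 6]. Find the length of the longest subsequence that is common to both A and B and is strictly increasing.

8

A longest common strictly increasing subsequence is 2, 3, 6, 7, 8, 9, 12, 13 (length 8); it appears in order in both A and B, and no longer such subsequence exists.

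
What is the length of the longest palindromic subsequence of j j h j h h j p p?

One longest palindromic subsequence is jhhhj (positions 2,3,5,6,7); it reads the same forward and backward, and the interval DP gives dp[1][9] = 5.

5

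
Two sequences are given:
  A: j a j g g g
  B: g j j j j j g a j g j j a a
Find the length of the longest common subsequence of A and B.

Backtracking the LCS table gives one alignment: j (A1,B6) → a (A2,B8) → j (A3,B9) → g (A4,B10).
So the longest common subsequence has length 4.

4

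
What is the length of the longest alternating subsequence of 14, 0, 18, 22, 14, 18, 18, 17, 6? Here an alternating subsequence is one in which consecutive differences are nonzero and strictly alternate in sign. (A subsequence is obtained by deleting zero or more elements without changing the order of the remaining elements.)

6

Track the best alternating length ending on an up-step vs a down-step at each position: up/down = 1/1, 1/2, 3/1, 3/1, 3/4, 5/4, 5/4, 5/6, 3/6.
The maximum over both is 6; one such subsequence is 14, 0, 18, 14, 18, 17.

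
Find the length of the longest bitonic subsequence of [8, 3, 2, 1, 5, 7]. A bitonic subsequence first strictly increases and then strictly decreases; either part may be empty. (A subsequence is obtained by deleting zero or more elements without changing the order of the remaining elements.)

One longest bitonic subsequence is 8, 3, 2, 1 (positions 1,2,3,4): it rises to 8 then falls. Length 4 is optimal.

4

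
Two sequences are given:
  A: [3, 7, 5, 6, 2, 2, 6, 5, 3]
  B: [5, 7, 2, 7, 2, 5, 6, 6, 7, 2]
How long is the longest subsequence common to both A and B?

A longest common subsequence is 7, 5, 6, 2 (length 4); the LCS DP confirms no longer common subsequence exists.

4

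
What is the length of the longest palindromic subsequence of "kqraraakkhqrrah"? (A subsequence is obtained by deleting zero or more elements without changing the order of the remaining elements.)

Using dp[i][j] = 2 + dp[i+1][j−1] if the ends match, else max(dp[i+1][j], dp[i][j−1]):
dp[1][15] = 6. A witness is arkkra at positions 4,5,8,9,13,14.

6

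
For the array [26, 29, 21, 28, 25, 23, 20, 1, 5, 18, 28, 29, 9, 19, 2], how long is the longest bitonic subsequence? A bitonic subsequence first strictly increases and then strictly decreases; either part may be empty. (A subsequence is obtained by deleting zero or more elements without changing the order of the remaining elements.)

Let inc[i] be the LIS ending at i and dec[i] the longest strictly decreasing subsequence starting at i. inc = [1, 2, 1, 2, 2, 2, 1, 1, 2, 3, 4, 5, 3, 4, 2], dec = [7, 8, 5, 7, 6, 5, 4, 1, 2, 3, 3, 3, 2, 2, 1].
max_i inc[i]+dec[i]−1 = 9, with one witness 26, 29, 28, 25, 23, 20, 18, 9, 2.

9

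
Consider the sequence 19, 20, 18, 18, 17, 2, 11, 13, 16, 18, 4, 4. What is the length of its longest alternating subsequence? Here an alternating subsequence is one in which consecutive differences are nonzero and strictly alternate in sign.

Track the best alternating length ending on an up-step vs a down-step at each position: up/down = 1/1, 2/1, 1/3, 1/3, 1/3, 1/3, 4/3, 4/3, 4/3, 4/3, 4/5, 4/5.
The maximum over both is 5; one such subsequence is 19, 20, 2, 11, 4.

5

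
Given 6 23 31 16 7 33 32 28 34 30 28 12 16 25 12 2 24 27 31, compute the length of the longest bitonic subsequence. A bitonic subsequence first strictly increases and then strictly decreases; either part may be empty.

10

Let inc[i] be the LIS ending at i and dec[i] the longest strictly decreasing subsequence starting at i. inc = [1, 2, 3, 2, 2, 4, 4, 3, 5, 4, 3, 3, 4, 5, 3, 1, 5, 6, 7], dec = [2, 4, 6, 3, 2, 7, 6, 4, 6, 5, 4, 2, 3, 3, 2, 1, 1, 1, 1].
max_i inc[i]+dec[i]−1 = 10, with one witness 6, 23, 31, 33, 32, 30, 28, 25, 12, 2.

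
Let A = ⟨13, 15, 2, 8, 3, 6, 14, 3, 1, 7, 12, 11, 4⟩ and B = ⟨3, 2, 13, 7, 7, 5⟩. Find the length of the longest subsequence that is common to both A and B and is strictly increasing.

2

A longest common strictly increasing subsequence is 3, 7 (length 2); it appears in order in both A and B, and no longer such subsequence exists.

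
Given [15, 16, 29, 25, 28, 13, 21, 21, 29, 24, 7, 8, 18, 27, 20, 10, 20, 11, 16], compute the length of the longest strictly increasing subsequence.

5

Scanning left to right, the best length ending at each element is: 15→1, 16→2, 29→3, 25→3, 28→4, 13→1, 21→3, 21→3, 29→5, 24→4, 7→1, 8→2, 18→3, 27→5, 20→4, 10→3, 20→4, 11→4, 16→5.
So the longest increasing subsequence has length 5, e.g. 15, 16, 25, 28, 29.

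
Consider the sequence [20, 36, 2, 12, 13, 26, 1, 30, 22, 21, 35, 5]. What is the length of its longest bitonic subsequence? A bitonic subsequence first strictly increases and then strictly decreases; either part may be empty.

8

One longest bitonic subsequence is 2, 12, 13, 26, 30, 22, 21, 5 (positions 3,4,5,6,8,9,10,12): it rises to 30 then falls. Length 8 is optimal.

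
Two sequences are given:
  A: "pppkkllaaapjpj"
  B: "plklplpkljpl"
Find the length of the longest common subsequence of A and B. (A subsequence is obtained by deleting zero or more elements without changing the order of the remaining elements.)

A longest common subsequence is pppkljp (length 7); the LCS DP confirms no longer common subsequence exists.

7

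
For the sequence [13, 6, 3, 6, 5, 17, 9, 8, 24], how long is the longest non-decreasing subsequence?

One longest non-decreasing subsequence is 6, 6, 17, 24 (positions 2,4,6,9), of length 4; no longer one exists.

4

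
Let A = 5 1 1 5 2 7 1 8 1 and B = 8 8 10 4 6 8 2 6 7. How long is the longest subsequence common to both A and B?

A longest common subsequence is 2, 7 (length 2); the LCS DP confirms no longer common subsequence exists.

2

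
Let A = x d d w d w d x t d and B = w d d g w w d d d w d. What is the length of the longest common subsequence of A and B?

Backtracking the LCS table gives one alignment: d (A2,B2) → d (A3,B3) → w (A4,B6) → d (A5,B9) → w (A6,B10) → d (A10,B11).
So the longest common subsequence has length 6.

6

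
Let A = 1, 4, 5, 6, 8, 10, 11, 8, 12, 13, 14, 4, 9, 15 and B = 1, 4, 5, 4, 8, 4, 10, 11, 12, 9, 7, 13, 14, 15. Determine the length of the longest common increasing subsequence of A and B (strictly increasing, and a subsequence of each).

For each value that appears in both, track the longest common increasing run ending there.
The best achievable length is 10; one witness is 1, 4, 5, 8, 10, 11, 12, 13, 14, 15 (A-positions 1,2,3,5,6,7,9,10,11,14, B-positions 1,2,3,5,7,8,9,12,13,14).

10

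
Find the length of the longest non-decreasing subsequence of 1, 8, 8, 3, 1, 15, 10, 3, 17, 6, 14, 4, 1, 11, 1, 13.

6

Scanning left to right, the best length ending at each element is: 1→1, 8→2, 8→3, 3→2, 1→2, 15→4, 10→4, 3→3, 17→5, 6→4, 14→5, 4→4, 1→3, 11→5, 1→4, 13→6.
So the longest non-decreasing subsequence has length 6, e.g. 1, 8, 8, 10, 11, 13.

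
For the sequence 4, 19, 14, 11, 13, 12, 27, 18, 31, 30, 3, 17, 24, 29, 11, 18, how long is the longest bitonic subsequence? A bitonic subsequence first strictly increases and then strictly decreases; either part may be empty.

One longest bitonic subsequence is 4, 11, 13, 27, 31, 30, 29, 18 (positions 1,4,5,7,9,10,14,16): it rises to 31 then falls. Length 8 is optimal.

8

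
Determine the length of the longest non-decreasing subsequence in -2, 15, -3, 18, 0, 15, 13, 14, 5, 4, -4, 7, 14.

Let dp[i] be the longest non-decreasing subsequence ending at position i. Then dp = [1, 2, 1, 3, 2, 3, 3, 4, 3, 3, 1, 4, 5].
The maximum is 5; one witness is -2, 0, 13, 14, 14 at positions 1,5,7,8,13.

5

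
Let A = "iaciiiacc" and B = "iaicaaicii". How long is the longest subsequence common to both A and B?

6

A longest common subsequence is iaciii (length 6); the LCS DP confirms no longer common subsequence exists.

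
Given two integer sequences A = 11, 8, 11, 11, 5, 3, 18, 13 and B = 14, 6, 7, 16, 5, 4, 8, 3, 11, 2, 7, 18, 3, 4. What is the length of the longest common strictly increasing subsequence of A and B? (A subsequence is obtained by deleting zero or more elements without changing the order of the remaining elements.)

3

For each value that appears in both, track the longest common increasing run ending there.
The best achievable length is 3; one witness is 8, 11, 18 (A-positions 2,3,7, B-positions 7,9,12).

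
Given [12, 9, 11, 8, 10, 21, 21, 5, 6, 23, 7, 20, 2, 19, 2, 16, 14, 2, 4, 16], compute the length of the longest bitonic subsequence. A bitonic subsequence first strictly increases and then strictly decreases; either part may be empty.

Let inc[i] be the LIS ending at i and dec[i] the longest strictly decreasing subsequence starting at i. inc = [1, 1, 2, 1, 2, 3, 3, 1, 2, 4, 3, 4, 1, 4, 1, 4, 4, 1, 2, 5], dec = [5, 4, 4, 3, 3, 6, 6, 2, 2, 6, 2, 5, 1, 4, 1, 3, 2, 1, 1, 1].
max_i inc[i]+dec[i]−1 = 9, with one witness 9, 11, 21, 23, 20, 19, 16, 14, 4.

9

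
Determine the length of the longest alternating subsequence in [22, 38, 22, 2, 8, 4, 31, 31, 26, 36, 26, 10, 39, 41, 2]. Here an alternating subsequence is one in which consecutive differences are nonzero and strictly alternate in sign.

11

A longest alternating subsequence is 22, 38, 2, 8, 4, 31, 26, 36, 26, 39, 2 (positions 1,2,4,5,6,7,9,10,11,13,15); its 10 consecutive differences strictly alternate in sign, and length 11 is optimal.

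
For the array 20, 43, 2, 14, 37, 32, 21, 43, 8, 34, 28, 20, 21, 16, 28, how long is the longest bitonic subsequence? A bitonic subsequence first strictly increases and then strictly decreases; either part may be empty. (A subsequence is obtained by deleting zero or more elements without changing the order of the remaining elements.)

8

One longest bitonic subsequence is 2, 14, 37, 43, 34, 28, 21, 16 (positions 3,4,5,8,10,11,13,14): it rises to 43 then falls. Length 8 is optimal.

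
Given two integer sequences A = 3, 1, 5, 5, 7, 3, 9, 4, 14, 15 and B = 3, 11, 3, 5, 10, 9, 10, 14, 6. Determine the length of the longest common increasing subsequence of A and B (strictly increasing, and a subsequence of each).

4

A longest common strictly increasing subsequence is 3, 5, 9, 14 (length 4); it appears in order in both A and B, and no longer such subsequence exists.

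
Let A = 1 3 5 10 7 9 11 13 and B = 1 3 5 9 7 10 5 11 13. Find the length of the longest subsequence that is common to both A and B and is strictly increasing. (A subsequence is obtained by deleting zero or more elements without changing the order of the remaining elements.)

6

For each value that appears in both, track the longest common increasing run ending there.
The best achievable length is 6; one witness is 1, 3, 5, 9, 11, 13 (A-positions 1,2,3,6,7,8, B-positions 1,2,3,4,8,9).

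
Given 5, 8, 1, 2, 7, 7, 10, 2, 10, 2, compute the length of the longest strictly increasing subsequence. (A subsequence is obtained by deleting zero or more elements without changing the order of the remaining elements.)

Let dp[i] be the longest increasing subsequence ending at position i. Then dp = [1, 2, 1, 2, 3, 3, 4, 2, 4, 2].
The maximum is 4; one witness is 1, 2, 7, 10 at positions 3,4,5,7.

4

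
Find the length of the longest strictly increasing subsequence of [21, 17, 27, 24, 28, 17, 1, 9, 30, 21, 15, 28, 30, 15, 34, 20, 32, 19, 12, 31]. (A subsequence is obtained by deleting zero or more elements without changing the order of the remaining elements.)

Scanning left to right, the best length ending at each element is: 21→1, 17→1, 27→2, 24→2, 28→3, 17→1, 1→1, 9→2, 30→4, 21→3, 15→3, 28→4, 30→5, 15→3, 34→6, 20→4, 32→6, 19→4, 12→3, 31→6.
So the longest increasing subsequence has length 6, e.g. 1, 9, 21, 28, 30, 34.

6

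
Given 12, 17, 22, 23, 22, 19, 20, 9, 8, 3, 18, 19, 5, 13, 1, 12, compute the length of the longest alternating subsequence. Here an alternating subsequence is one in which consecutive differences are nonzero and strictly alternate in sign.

Track the best alternating length ending on an up-step vs a down-step at each position: up/down = 1/1, 2/1, 2/1, 2/1, 2/3, 2/3, 4/3, 1/5, 1/5, 1/5, 6/5, 6/5, 6/7, 8/7, 1/9, 10/9.
The maximum over both is 10; one such subsequence is 12, 22, 19, 20, 9, 18, 5, 13, 1, 12.

10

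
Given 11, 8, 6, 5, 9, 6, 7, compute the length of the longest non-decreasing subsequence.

Let dp[i] be the longest non-decreasing subsequence ending at position i. Then dp = [1, 1, 1, 1, 2, 2, 3].
The maximum is 3; one witness is 6, 6, 7 at positions 3,6,7.

3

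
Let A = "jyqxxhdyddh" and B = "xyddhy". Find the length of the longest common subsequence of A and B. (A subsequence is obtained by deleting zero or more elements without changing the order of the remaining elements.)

A longest common subsequence is xyddh (length 5); the LCS DP confirms no longer common subsequence exists.

5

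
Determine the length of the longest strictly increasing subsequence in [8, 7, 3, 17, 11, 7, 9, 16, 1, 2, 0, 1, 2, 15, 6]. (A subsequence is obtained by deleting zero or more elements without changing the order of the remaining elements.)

4

One longest increasing subsequence is 3, 7, 9, 16 (positions 3,6,7,8), of length 4; no longer one exists.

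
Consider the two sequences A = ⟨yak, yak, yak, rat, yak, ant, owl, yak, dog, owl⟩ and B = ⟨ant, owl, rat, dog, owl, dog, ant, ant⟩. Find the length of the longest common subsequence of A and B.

4

A longest common subsequence is ant, owl, dog, owl (length 4); the LCS DP confirms no longer common subsequence exists.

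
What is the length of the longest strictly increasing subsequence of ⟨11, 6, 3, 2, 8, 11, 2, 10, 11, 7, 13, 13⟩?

Scanning left to right, the best length ending at each element is: 11→1, 6→1, 3→1, 2→1, 8→2, 11→3, 2→1, 10→3, 11→4, 7→2, 13→5, 13→5.
So the longest increasing subsequence has length 5, e.g. 6, 8, 10, 11, 13.

5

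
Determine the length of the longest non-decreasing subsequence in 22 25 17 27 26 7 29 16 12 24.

4

One longest non-decreasing subsequence is 22, 25, 27, 29 (positions 1,2,4,7), of length 4; no longer one exists.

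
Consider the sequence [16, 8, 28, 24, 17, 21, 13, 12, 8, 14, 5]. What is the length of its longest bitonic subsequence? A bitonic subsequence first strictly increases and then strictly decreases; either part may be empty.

8

Let inc[i] be the LIS ending at i and dec[i] the longest strictly decreasing subsequence starting at i. inc = [1, 1, 2, 2, 2, 3, 2, 2, 1, 3, 1], dec = [5, 2, 7, 6, 5, 5, 4, 3, 2, 2, 1].
max_i inc[i]+dec[i]−1 = 8, with one witness 16, 28, 24, 21, 13, 12, 8, 5.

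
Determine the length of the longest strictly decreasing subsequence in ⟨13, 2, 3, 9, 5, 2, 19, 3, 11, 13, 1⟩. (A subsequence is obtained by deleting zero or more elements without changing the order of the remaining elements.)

Scanning left to right, the best length ending at each element is: 13→1, 2→2, 3→2, 9→2, 5→3, 2→4, 19→1, 3→4, 11→2, 13→2, 1→5.
So the longest decreasing subsequence has length 5, e.g. 13, 9, 5, 2, 1.

5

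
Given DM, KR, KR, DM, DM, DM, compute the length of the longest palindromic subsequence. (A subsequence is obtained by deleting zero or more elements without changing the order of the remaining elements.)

4

One longest palindromic subsequence is DM DM DM DM (positions 1,4,5,6); it reads the same forward and backward, and the interval DP gives dp[1][6] = 4.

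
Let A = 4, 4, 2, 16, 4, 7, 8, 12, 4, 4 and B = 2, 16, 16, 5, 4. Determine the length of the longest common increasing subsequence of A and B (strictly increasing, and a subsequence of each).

2

For each value that appears in both, track the longest common increasing run ending there.
The best achievable length is 2; one witness is 2, 16 (A-positions 3,4, B-positions 1,2).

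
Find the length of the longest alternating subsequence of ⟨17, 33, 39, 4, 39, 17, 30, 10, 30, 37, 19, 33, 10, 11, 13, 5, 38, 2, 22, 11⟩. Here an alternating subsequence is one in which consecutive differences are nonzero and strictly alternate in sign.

Track the best alternating length ending on an up-step vs a down-step at each position: up/down = 1/1, 2/1, 2/1, 1/3, 4/1, 4/5, 6/5, 4/7, 8/5, 8/5, 8/9, 10/9, 4/11, 12/11, 12/11, 4/13, 14/5, 1/15, 16/15, 16/17.
The maximum over both is 17; one such subsequence is 17, 33, 4, 39, 17, 30, 10, 30, 19, 33, 10, 11, 5, 38, 2, 22, 11.

17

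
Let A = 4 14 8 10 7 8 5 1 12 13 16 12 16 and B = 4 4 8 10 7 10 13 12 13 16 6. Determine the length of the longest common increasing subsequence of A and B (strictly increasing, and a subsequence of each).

For each value that appears in both, track the longest common increasing run ending there.
The best achievable length is 6; one witness is 4, 8, 10, 12, 13, 16 (A-positions 1,3,4,9,10,11, B-positions 1,3,4,8,9,10).

6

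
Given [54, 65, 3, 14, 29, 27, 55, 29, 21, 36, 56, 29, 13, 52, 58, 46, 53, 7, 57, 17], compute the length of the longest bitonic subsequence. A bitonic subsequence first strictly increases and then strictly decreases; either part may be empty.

9

Let inc[i] be the LIS ending at i and dec[i] the longest strictly decreasing subsequence starting at i. inc = [1, 2, 1, 2, 3, 3, 4, 4, 3, 5, 6, 4, 2, 6, 7, 6, 7, 2, 8, 3], dec = [6, 6, 1, 3, 5, 4, 5, 4, 3, 4, 4, 3, 2, 3, 3, 2, 2, 1, 2, 1].
max_i inc[i]+dec[i]−1 = 9, with one witness 3, 14, 27, 29, 36, 56, 52, 46, 17.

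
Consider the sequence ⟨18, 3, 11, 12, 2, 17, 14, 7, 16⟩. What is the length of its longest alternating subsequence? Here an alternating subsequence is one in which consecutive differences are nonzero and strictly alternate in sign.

7

Track the best alternating length ending on an up-step vs a down-step at each position: up/down = 1/1, 1/2, 3/2, 3/2, 1/4, 5/2, 5/6, 5/6, 7/6.
The maximum over both is 7; one such subsequence is 18, 3, 11, 2, 17, 14, 16.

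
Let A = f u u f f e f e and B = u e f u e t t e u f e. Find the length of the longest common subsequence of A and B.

Backtracking the LCS table gives one alignment: f (A1,B3) → u (A2,B4) → u (A3,B9) → f (A7,B10) → e (A8,B11).
So the longest common subsequence has length 5.

5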